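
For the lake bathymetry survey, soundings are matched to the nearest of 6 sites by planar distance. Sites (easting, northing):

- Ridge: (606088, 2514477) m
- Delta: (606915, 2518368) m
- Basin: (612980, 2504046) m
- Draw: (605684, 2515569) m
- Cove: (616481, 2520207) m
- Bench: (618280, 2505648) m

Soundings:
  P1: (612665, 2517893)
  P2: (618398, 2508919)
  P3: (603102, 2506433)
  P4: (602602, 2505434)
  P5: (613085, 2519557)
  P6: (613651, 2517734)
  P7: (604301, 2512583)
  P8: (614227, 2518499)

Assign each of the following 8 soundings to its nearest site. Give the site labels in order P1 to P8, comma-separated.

Cove, Bench, Ridge, Ridge, Cove, Cove, Ridge, Cove

P1 → Cove (d²=19916452.00)
P2 → Bench (d²=10713365.00)
P3 → Ridge (d²=73622132.00)
P4 → Ridge (d²=93928045.00)
P5 → Cove (d²=11955316.00)
P6 → Cove (d²=14124629.00)
P7 → Ridge (d²=6780605.00)
P8 → Cove (d²=7997780.00)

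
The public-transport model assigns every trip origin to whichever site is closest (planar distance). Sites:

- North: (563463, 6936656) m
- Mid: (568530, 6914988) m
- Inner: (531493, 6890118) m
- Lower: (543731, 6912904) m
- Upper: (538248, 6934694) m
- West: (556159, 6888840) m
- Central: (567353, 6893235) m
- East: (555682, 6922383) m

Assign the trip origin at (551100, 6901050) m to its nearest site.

West

Squared distances to each site:
North: 1420631005.000; Mid: 498072744.000; Inner: 503943073.000; Lower: 194819477.000; Upper: 1297092640.000; West: 174677581.000; Central: 325234234.000; East: 476091613.000.
Minimum at West.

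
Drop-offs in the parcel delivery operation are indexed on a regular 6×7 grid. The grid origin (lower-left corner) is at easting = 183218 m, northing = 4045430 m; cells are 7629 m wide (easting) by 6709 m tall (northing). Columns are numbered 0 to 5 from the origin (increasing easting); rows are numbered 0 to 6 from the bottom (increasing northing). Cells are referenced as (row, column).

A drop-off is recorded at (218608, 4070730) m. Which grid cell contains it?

(3, 4)

Column index: ⌊(218608 − 183218) / 7629⌋ = ⌊4.639⌋ = 4
Row offset from origin: ⌊(4070730 − 4045430) / 6709⌋ = ⌊3.771⌋ = 3 → row 3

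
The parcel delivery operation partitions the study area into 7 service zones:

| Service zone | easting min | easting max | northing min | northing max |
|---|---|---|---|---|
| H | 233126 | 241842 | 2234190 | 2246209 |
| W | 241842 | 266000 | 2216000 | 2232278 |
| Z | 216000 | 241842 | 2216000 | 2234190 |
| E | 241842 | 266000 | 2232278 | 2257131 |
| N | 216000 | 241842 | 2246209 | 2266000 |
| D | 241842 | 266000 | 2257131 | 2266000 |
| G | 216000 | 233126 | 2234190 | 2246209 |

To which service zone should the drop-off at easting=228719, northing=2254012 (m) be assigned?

The point has easting = 228719 and northing = 2254012.
Only N satisfies 216000 ≤ easting ≤ 241842 and 2246209 ≤ northing ≤ 2266000.

N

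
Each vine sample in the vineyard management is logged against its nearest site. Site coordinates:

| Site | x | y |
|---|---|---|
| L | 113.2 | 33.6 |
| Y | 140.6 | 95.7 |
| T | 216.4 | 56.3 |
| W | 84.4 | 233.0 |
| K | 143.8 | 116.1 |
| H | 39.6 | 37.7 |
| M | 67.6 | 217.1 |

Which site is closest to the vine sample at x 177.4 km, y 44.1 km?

T

Squared distances to each site:
L: 4231.890; Y: 4016.800; T: 1669.840; W: 44332.210; K: 6312.960; H: 19029.800; M: 41985.040.
Minimum at T.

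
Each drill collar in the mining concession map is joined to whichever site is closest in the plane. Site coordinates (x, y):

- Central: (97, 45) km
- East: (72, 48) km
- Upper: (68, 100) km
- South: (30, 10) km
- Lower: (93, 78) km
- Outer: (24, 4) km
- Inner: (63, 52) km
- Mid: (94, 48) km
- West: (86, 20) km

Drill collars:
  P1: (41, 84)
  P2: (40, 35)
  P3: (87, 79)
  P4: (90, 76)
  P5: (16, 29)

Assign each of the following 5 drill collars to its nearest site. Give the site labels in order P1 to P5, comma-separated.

Upper, South, Lower, Lower, South

P1 → Upper (d²=985.00)
P2 → South (d²=725.00)
P3 → Lower (d²=37.00)
P4 → Lower (d²=13.00)
P5 → South (d²=557.00)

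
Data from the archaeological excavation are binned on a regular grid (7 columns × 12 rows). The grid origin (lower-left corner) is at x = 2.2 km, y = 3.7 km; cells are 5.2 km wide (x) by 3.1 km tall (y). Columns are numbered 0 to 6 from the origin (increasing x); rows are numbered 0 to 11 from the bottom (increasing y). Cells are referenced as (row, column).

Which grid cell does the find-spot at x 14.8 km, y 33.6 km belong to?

Column index: ⌊(14.8 − 2.2) / 5.2⌋ = ⌊2.423⌋ = 2
Row offset from origin: ⌊(33.6 − 3.7) / 3.1⌋ = ⌊9.645⌋ = 9 → row 9

(9, 2)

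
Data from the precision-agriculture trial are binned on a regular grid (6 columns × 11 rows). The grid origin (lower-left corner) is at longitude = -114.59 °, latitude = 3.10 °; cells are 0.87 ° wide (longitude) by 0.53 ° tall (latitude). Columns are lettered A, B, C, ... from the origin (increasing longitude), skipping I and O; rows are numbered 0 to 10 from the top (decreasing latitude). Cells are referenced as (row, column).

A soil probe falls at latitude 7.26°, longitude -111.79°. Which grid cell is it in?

(3, D)

Column index: ⌊(-111.79 − -114.59) / 0.87⌋ = ⌊3.218⌋ = 3 → column D
Row offset from origin: ⌊(7.26 − 3.10) / 0.53⌋ = ⌊7.849⌋ = 7 → row 3 (counted from top)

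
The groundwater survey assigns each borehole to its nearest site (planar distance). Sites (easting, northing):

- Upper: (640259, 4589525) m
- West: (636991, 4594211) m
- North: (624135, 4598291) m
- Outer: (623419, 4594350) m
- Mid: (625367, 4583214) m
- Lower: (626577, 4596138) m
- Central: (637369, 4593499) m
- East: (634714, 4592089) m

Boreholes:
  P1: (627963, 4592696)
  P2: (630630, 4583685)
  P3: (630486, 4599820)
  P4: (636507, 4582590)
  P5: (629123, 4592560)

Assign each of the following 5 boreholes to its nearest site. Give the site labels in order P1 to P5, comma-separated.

P1 → Lower (d²=13768360.00)
P2 → Mid (d²=27921010.00)
P3 → Lower (d²=28837405.00)
P4 → Upper (d²=62171729.00)
P5 → Lower (d²=19284200.00)

Lower, Mid, Lower, Upper, Lower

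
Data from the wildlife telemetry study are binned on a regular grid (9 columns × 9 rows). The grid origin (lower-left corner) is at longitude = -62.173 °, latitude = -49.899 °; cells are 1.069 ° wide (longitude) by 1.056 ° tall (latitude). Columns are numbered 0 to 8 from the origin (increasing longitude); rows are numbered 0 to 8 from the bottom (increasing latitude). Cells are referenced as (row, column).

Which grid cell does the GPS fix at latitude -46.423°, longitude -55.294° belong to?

Column index: ⌊(-55.294 − -62.173) / 1.069⌋ = ⌊6.435⌋ = 6
Row offset from origin: ⌊(-46.423 − -49.899) / 1.056⌋ = ⌊3.292⌋ = 3 → row 3

(3, 6)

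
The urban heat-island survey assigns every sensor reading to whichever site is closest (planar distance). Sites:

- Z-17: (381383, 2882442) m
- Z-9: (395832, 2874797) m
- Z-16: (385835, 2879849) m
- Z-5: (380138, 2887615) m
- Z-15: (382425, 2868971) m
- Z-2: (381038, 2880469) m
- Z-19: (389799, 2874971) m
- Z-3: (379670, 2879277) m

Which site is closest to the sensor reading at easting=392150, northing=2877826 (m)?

Squared distances to each site:
Z-17: 137235745.000; Z-9: 22731965.000; Z-16: 43971754.000; Z-5: 240112665.000; Z-15: 172986650.000; Z-2: 130461993.000; Z-19: 13678226.000; Z-3: 157855801.000.
Minimum at Z-19.

Z-19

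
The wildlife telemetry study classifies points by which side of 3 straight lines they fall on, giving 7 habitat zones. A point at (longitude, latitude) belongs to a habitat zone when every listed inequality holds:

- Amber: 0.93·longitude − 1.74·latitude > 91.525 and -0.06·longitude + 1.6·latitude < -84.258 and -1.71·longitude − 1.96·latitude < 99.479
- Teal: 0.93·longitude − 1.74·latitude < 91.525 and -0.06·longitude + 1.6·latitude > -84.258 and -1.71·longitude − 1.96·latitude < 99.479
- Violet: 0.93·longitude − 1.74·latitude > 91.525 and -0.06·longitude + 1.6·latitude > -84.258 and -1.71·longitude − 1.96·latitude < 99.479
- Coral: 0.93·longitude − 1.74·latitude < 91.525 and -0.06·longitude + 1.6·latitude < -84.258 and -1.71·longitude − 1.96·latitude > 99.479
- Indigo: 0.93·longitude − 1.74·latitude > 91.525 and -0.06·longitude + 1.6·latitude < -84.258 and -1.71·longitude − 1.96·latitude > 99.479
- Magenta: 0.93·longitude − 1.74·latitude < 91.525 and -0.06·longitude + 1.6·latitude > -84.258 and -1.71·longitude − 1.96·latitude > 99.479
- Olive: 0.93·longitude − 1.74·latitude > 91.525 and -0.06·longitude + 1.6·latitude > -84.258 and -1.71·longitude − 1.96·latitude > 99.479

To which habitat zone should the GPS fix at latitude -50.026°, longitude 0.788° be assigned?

0.93·0.788 − 1.74·-50.026 = 87.778, which is < 91.525
-0.06·0.788 + 1.6·-50.026 = -80.089, which is > -84.258
-1.71·0.788 − 1.96·-50.026 = 96.703, which is < 99.479
This sign pattern matches Teal.

Teal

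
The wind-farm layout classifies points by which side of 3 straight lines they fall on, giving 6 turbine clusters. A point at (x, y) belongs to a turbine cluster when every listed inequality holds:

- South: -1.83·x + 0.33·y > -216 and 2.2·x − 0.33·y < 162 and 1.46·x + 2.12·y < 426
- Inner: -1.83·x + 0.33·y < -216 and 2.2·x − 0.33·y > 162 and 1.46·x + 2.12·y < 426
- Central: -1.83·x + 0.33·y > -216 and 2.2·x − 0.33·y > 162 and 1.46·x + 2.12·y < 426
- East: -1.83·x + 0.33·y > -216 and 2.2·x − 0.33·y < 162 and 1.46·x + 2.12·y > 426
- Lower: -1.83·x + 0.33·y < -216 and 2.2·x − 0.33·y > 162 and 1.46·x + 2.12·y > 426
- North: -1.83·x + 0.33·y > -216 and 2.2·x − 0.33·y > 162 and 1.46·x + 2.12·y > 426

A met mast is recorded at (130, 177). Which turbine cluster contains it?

-1.83·130 + 0.33·177 = -179.490, which is > -216
2.2·130 − 0.33·177 = 227.590, which is > 162
1.46·130 + 2.12·177 = 565.040, which is > 426
This sign pattern matches North.

North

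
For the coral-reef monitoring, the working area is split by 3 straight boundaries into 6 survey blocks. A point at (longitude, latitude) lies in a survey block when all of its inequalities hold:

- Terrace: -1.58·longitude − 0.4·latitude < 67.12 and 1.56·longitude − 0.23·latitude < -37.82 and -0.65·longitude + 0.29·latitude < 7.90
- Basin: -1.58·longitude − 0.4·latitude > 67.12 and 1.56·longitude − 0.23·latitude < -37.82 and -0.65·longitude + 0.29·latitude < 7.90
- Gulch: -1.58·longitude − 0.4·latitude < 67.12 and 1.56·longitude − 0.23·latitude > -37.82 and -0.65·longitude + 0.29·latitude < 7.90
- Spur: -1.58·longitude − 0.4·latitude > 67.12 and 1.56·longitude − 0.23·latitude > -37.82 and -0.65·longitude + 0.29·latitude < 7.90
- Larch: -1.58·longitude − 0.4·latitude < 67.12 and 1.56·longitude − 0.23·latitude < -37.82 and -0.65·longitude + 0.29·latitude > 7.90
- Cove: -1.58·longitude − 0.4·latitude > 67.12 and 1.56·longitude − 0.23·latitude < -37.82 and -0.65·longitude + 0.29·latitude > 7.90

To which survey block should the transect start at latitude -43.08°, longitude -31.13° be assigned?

Terrace

-1.58·-31.13 − 0.4·-43.08 = 66.417, which is < 67.12
1.56·-31.13 − 0.23·-43.08 = -38.654, which is < -37.82
-0.65·-31.13 + 0.29·-43.08 = 7.741, which is < 7.90
This sign pattern matches Terrace.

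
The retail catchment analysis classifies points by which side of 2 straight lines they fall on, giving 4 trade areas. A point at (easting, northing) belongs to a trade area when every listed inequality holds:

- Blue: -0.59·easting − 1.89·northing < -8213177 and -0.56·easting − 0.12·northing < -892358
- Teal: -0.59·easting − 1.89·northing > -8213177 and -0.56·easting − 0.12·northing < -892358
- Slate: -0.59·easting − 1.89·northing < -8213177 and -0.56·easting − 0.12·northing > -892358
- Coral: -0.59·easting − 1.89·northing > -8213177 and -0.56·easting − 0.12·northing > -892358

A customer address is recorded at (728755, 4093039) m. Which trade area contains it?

Teal

-0.59·728755 − 1.89·4093039 = -8165809.160, which is > -8213177
-0.56·728755 − 0.12·4093039 = -899267.480, which is < -892358
This sign pattern matches Teal.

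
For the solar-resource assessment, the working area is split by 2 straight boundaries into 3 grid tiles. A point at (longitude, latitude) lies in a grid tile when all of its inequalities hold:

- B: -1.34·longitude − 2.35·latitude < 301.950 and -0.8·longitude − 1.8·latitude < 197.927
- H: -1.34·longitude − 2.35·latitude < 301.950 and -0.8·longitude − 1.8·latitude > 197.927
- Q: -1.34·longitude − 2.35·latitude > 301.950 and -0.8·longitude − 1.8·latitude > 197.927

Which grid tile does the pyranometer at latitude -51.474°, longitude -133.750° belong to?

-1.34·-133.750 − 2.35·-51.474 = 300.189, which is < 301.950
-0.8·-133.750 − 1.8·-51.474 = 199.653, which is > 197.927
This sign pattern matches H.

H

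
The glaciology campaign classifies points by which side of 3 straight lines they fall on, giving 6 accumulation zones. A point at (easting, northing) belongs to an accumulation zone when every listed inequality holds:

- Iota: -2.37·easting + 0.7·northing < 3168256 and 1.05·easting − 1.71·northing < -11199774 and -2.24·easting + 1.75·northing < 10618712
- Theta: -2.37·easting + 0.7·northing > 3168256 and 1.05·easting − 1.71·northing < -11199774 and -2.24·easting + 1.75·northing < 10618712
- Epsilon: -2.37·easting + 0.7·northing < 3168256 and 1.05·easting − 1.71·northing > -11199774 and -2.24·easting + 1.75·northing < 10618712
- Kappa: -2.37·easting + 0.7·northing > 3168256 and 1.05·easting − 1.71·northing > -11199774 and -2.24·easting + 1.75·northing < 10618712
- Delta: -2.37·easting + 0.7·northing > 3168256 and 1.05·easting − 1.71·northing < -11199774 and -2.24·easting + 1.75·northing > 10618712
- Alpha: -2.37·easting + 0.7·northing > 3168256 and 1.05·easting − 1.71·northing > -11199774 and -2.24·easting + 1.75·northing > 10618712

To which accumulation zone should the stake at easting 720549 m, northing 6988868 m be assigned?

-2.37·720549 + 0.7·6988868 = 3184506.470, which is > 3168256
1.05·720549 − 1.71·6988868 = -11194387.830, which is > -11199774
-2.24·720549 + 1.75·6988868 = 10616489.240, which is < 10618712
This sign pattern matches Kappa.

Kappa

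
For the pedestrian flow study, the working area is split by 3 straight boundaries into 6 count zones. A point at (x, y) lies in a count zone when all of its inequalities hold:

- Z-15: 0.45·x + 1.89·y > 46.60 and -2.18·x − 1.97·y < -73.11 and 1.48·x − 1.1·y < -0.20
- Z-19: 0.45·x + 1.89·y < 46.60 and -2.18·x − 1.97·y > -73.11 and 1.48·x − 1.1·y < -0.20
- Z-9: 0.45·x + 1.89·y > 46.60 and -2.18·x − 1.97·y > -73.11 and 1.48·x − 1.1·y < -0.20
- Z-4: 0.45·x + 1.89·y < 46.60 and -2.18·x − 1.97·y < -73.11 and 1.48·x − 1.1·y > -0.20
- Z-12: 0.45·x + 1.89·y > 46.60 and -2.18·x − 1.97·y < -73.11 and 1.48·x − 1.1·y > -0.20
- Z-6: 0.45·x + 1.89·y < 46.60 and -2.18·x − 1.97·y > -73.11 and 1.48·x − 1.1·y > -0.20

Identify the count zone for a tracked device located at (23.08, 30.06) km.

Z-12

0.45·23.08 + 1.89·30.06 = 67.199, which is > 46.60
-2.18·23.08 − 1.97·30.06 = -109.533, which is < -73.11
1.48·23.08 − 1.1·30.06 = 1.092, which is > -0.20
This sign pattern matches Z-12.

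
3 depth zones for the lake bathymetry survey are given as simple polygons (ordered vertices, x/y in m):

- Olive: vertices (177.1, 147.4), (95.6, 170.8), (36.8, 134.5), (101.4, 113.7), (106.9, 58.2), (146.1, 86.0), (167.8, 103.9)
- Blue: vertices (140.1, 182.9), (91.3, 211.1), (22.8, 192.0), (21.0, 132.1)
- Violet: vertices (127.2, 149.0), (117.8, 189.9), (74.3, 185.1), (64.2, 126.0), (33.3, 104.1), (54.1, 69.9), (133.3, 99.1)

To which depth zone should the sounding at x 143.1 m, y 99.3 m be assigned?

Olive

Cast a ray rightward from (143.1, 99.3). For each polygon, the edges (by vertex number in listed order) whose endpoints lie on opposite sides of y = 99.3, where each meets that height, and whether that is right or left of the point:
Olive: 4–5 at x≈102.83 (left), 6–7 at x≈162.22 (right) → 1 crossing.
Blue: no edge straddles that height → 0 crossings.
Violet: 5–6 at x≈36.22 (left), 7–1 at x≈133.28 (left) → 0 crossings.
Only Olive has an odd count, so the point is inside Olive.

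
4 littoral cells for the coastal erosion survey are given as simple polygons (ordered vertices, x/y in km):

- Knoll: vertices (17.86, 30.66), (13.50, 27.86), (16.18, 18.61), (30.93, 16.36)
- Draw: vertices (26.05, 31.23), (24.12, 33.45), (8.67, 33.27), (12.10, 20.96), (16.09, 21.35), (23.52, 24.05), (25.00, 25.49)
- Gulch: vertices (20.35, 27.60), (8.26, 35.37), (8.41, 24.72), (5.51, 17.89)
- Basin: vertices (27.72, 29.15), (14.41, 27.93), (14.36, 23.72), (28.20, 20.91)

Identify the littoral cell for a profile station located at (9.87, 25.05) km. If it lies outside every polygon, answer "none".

Gulch

Cast a ray rightward from (9.87, 25.05). For each polygon, the edges (by vertex number in listed order) whose endpoints lie on opposite sides of y = 25.05, where each meets that height, and whether that is right or left of the point:
Knoll: 2–3 at x≈14.314 (right), 4–1 at x≈22.987 (right) → 2 crossings.
Draw: 3–4 at x≈10.960 (right), 6–7 at x≈24.548 (right) → 2 crossings.
Gulch: 2–3 at x≈8.405 (left), 4–1 at x≈16.453 (right) → 1 crossing.
Basin: 2–3 at x≈14.376 (right), 4–1 at x≈27.959 (right) → 2 crossings.
Only Gulch has an odd count, so the point is inside Gulch.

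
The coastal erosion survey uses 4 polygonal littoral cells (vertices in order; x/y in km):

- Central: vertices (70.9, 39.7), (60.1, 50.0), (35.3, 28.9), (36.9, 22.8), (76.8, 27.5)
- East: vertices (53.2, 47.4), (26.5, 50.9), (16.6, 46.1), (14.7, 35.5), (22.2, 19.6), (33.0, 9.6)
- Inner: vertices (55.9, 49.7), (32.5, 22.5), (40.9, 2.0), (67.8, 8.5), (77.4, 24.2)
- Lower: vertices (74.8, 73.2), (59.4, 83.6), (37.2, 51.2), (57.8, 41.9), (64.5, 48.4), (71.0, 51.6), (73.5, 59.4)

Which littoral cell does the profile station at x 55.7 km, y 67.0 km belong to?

Cast a ray rightward from (55.7, 67.0). For each polygon, the edges (by vertex number in listed order) whose endpoints lie on opposite sides of y = 67.0, where each meets that height, and whether that is right or left of the point:
Central: no edge straddles that height → 0 crossings.
East: no edge straddles that height → 0 crossings.
Inner: no edge straddles that height → 0 crossings.
Lower: 2–3 at x≈48.03 (left), 7–1 at x≈74.22 (right) → 1 crossing.
Only Lower has an odd count, so the point is inside Lower.

Lower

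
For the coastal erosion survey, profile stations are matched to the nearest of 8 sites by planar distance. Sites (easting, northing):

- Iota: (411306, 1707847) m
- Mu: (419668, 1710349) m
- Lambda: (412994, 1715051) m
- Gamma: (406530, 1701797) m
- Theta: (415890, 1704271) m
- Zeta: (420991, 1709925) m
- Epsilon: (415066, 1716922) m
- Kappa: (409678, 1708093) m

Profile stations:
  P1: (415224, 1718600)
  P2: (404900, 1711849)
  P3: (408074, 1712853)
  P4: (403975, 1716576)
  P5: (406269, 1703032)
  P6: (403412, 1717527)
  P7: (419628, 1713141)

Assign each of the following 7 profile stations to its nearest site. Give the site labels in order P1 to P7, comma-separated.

P1 → Epsilon (d²=2840648.00)
P2 → Kappa (d²=36936820.00)
P3 → Kappa (d²=25230416.00)
P4 → Lambda (d²=83667986.00)
P5 → Gamma (d²=1593346.00)
P6 → Lambda (d²=97945300.00)
P7 → Mu (d²=7796864.00)

Epsilon, Kappa, Kappa, Lambda, Gamma, Lambda, Mu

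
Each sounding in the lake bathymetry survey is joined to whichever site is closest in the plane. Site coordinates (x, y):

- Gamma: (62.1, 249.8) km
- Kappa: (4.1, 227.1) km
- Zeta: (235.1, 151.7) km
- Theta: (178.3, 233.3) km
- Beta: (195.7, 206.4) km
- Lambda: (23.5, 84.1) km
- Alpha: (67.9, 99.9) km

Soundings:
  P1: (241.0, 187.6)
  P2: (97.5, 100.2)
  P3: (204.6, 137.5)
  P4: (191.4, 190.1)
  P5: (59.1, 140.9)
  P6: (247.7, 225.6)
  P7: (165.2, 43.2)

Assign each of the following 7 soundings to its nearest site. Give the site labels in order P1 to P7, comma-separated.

P1 → Zeta (d²=1323.62)
P2 → Alpha (d²=876.25)
P3 → Zeta (d²=1131.89)
P4 → Beta (d²=284.18)
P5 → Alpha (d²=1758.44)
P6 → Beta (d²=3072.64)
P7 → Alpha (d²=12682.18)

Zeta, Alpha, Zeta, Beta, Alpha, Beta, Alpha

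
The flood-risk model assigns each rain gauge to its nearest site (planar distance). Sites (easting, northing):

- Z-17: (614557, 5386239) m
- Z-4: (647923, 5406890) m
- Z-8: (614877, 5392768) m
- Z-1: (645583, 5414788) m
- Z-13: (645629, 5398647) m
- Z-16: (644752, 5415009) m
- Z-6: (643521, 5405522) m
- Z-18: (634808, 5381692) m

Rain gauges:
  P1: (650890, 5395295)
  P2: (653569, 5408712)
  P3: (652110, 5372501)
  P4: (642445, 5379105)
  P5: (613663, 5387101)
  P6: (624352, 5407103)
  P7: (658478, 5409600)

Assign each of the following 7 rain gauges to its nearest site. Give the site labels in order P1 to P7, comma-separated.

Z-13, Z-4, Z-18, Z-18, Z-17, Z-8, Z-4

P1 → Z-13 (d²=38914025.00)
P2 → Z-4 (d²=35197000.00)
P3 → Z-18 (d²=383833685.00)
P4 → Z-18 (d²=65016338.00)
P5 → Z-17 (d²=1542280.00)
P6 → Z-8 (d²=295267850.00)
P7 → Z-4 (d²=118752125.00)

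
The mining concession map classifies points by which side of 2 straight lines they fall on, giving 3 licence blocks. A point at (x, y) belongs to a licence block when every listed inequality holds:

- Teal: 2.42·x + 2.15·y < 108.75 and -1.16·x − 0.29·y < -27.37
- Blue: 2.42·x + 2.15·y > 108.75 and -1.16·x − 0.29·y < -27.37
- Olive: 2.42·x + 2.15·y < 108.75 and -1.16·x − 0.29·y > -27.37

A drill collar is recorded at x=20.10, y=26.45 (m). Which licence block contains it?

Teal

2.42·20.10 + 2.15·26.45 = 105.510, which is < 108.75
-1.16·20.10 − 0.29·26.45 = -30.986, which is < -27.37
This sign pattern matches Teal.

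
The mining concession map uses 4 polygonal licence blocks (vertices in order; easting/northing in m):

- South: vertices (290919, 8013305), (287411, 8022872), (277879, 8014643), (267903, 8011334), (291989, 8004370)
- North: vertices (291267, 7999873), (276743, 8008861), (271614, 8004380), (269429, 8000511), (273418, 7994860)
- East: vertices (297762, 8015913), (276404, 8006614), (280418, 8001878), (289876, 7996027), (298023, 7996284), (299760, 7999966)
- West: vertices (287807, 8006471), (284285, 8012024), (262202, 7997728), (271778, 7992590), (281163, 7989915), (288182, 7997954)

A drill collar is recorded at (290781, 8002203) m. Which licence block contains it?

East

Cast a ray rightward from (290781, 8002203). For each polygon, the edges (by vertex number in listed order) whose endpoints lie on opposite sides of northing = 8002203, where each meets that height, and whether that is right or left of the point:
South: no edge straddles that height → 0 crossings.
North: 1–2 at easting≈287501.9 (left), 3–4 at easting≈270384.5 (left) → 0 crossings.
East: 2–3 at easting≈280142.5 (left), 6–1 at easting≈299479.7 (right) → 1 crossing.
West: 2–3 at easting≈269114.5 (left), 6–1 at easting≈287994.9 (left) → 0 crossings.
Only East has an odd count, so the point is inside East.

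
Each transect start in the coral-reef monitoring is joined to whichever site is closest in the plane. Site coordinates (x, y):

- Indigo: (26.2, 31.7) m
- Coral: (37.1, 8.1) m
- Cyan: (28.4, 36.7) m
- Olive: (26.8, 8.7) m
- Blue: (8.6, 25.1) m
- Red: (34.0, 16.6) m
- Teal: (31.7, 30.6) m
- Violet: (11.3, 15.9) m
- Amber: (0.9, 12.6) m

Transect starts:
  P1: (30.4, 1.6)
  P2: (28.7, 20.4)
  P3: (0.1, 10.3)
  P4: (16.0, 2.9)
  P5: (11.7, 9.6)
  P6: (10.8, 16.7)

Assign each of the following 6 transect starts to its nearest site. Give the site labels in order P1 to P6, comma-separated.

Olive, Red, Amber, Olive, Violet, Violet

P1 → Olive (d²=63.37)
P2 → Red (d²=42.53)
P3 → Amber (d²=5.93)
P4 → Olive (d²=150.28)
P5 → Violet (d²=39.85)
P6 → Violet (d²=0.89)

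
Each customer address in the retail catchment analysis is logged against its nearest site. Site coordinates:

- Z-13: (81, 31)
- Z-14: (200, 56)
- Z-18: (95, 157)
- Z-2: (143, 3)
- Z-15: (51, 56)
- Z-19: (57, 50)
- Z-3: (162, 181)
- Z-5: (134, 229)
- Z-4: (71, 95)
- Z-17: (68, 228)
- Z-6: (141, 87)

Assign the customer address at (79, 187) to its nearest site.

Squared distances to each site:
Z-13: 24340.000; Z-14: 31802.000; Z-18: 1156.000; Z-2: 37952.000; Z-15: 17945.000; Z-19: 19253.000; Z-3: 6925.000; Z-5: 4789.000; Z-4: 8528.000; Z-17: 1802.000; Z-6: 13844.000.
Minimum at Z-18.

Z-18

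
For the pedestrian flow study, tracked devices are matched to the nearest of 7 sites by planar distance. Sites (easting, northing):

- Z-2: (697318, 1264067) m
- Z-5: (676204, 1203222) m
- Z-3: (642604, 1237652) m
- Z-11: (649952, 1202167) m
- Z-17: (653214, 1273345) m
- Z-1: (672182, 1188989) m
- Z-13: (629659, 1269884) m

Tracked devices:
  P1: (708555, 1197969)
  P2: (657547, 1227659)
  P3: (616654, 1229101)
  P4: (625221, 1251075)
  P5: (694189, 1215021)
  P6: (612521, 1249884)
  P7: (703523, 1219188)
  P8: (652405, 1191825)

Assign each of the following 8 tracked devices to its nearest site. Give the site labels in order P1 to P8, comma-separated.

Z-5, Z-3, Z-3, Z-13, Z-5, Z-13, Z-5, Z-11

P1 → Z-5 (d²=1074181210.00)
P2 → Z-3 (d²=323153298.00)
P3 → Z-3 (d²=746522101.00)
P4 → Z-13 (d²=373474325.00)
P5 → Z-5 (d²=462676626.00)
P6 → Z-13 (d²=693711044.00)
P7 → Z-5 (d²=1001240917.00)
P8 → Z-11 (d²=112974173.00)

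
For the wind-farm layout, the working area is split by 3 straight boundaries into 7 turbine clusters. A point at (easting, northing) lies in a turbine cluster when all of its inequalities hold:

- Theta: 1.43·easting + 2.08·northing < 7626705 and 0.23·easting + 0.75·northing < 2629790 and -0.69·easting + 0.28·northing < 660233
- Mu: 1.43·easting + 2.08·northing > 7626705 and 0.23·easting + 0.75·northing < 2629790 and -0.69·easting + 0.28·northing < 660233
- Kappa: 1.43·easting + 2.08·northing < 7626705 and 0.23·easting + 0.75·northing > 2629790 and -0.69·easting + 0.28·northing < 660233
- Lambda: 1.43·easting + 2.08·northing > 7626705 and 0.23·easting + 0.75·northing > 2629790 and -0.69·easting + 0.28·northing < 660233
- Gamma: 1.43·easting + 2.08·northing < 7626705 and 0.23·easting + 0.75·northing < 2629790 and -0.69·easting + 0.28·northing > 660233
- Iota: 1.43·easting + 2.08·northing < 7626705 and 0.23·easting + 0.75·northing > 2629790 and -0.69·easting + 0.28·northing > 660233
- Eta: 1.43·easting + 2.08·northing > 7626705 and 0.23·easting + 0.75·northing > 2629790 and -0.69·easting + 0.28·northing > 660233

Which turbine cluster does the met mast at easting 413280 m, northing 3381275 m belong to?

1.43·413280 + 2.08·3381275 = 7624042.400, which is < 7626705
0.23·413280 + 0.75·3381275 = 2631010.650, which is > 2629790
-0.69·413280 + 0.28·3381275 = 661593.800, which is > 660233
This sign pattern matches Iota.

Iota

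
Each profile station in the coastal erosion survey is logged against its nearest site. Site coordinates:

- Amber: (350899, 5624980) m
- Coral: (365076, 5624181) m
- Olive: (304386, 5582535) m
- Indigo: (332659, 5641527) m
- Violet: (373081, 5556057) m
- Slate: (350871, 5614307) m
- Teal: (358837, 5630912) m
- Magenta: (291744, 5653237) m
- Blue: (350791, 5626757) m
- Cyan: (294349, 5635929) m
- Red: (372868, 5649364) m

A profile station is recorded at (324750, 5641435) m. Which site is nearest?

Squared distances to each site:
Amber: 954537226.000; Coral: 1923886792.000; Olive: 3883902496.000; Indigo: 62560745.000; Violet: 9625288445.000; Slate: 1418235025.000; Teal: 1272657098.000; Magenta: 1228683240.000; Blue: 893577365.000; Cyan: 954536837.000; Red: 2378210965.000.
Minimum at Indigo.

Indigo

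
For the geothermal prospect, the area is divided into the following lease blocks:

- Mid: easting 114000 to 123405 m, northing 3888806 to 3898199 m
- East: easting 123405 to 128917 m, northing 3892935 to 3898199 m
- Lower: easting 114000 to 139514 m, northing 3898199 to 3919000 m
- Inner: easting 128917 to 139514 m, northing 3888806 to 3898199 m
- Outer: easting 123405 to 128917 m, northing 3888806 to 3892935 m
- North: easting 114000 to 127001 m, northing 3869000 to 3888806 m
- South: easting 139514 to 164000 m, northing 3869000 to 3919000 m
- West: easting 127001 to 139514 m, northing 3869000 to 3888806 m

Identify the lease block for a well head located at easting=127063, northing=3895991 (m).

East

The point has easting = 127063 and northing = 3895991.
Only East satisfies 123405 ≤ easting ≤ 128917 and 3892935 ≤ northing ≤ 3898199.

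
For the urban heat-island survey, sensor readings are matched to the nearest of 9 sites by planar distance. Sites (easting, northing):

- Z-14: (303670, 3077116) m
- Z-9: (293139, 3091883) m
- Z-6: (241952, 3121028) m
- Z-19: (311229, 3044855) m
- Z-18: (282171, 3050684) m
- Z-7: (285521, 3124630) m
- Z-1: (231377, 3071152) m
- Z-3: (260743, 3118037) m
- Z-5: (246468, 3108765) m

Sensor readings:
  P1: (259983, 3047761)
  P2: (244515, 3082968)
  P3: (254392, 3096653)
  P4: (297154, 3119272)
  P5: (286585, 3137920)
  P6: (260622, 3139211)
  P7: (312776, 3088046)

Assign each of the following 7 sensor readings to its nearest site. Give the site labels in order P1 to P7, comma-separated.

P1 → Z-18 (d²=500851273.00)
P2 → Z-1 (d²=312224900.00)
P3 → Z-5 (d²=209490320.00)
P4 → Z-7 (d²=164034853.00)
P5 → Z-7 (d²=177756196.00)
P6 → Z-3 (d²=448352917.00)
P7 → Z-14 (d²=202384136.00)

Z-18, Z-1, Z-5, Z-7, Z-7, Z-3, Z-14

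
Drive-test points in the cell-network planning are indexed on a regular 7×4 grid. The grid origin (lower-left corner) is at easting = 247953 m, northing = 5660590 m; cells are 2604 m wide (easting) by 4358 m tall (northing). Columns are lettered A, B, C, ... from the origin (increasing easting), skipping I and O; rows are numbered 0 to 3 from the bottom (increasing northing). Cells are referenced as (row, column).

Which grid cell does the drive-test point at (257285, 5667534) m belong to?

(1, D)

Column index: ⌊(257285 − 247953) / 2604⌋ = ⌊3.584⌋ = 3 → column D
Row offset from origin: ⌊(5667534 − 5660590) / 4358⌋ = ⌊1.593⌋ = 1 → row 1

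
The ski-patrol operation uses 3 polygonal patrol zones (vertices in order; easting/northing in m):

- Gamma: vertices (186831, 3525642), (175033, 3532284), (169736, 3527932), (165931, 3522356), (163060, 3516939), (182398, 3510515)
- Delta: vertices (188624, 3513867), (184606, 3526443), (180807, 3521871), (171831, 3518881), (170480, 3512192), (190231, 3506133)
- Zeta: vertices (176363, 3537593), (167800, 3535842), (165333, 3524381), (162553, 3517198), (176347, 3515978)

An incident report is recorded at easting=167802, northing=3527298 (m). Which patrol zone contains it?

Zeta

Cast a ray rightward from (167802, 3527298). For each polygon, the edges (by vertex number in listed order) whose endpoints lie on opposite sides of northing = 3527298, where each meets that height, and whether that is right or left of the point:
Gamma: 1–2 at easting≈183889.5 (right), 3–4 at easting≈169303.4 (right) → 2 crossings.
Delta: no edge straddles that height → 0 crossings.
Zeta: 2–3 at easting≈165960.9 (left), 5–1 at easting≈176355.4 (right) → 1 crossing.
Only Zeta has an odd count, so the point is inside Zeta.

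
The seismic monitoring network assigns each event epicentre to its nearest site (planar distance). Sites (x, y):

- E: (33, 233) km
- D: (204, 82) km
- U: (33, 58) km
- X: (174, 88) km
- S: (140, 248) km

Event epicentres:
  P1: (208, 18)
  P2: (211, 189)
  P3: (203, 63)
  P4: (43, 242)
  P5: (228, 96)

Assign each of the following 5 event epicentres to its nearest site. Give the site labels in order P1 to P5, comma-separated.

P1 → D (d²=4112.00)
P2 → S (d²=8522.00)
P3 → D (d²=362.00)
P4 → E (d²=181.00)
P5 → D (d²=772.00)

D, S, D, E, D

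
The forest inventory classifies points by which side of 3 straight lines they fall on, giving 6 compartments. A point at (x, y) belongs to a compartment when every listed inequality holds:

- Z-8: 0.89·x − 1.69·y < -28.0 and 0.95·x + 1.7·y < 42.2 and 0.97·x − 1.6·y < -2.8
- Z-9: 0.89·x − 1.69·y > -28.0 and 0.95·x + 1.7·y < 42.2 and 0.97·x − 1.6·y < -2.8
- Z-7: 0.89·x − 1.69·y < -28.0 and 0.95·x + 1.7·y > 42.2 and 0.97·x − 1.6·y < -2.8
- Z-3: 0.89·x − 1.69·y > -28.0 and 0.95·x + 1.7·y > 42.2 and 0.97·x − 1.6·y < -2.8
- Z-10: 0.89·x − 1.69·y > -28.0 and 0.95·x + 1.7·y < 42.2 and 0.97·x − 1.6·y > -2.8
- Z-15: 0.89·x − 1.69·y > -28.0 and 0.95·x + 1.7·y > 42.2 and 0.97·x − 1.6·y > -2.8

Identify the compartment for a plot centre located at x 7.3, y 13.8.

Z-9

0.89·7.3 − 1.69·13.8 = -16.825, which is > -28.0
0.95·7.3 + 1.7·13.8 = 30.395, which is < 42.2
0.97·7.3 − 1.6·13.8 = -14.999, which is < -2.8
This sign pattern matches Z-9.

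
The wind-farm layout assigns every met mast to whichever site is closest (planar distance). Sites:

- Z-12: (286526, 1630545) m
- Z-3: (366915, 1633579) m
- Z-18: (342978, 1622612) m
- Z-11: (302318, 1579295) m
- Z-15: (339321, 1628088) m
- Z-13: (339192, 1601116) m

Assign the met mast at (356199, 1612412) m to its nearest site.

Z-18

Squared distances to each site:
Z-12: 5183132618.000; Z-3: 562874545.000; Z-18: 278834841.000; Z-11: 3999897850.000; Z-15: 530603860.000; Z-13: 416837665.000.
Minimum at Z-18.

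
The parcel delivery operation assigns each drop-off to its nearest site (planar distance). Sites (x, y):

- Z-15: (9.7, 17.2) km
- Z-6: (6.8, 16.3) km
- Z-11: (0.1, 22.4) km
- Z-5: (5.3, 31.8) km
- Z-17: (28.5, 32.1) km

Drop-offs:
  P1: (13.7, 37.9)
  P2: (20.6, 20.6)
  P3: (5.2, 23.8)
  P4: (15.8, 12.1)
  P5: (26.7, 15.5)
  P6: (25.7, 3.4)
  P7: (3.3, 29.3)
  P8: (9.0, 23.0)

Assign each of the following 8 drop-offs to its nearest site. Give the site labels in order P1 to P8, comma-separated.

P1 → Z-5 (d²=107.77)
P2 → Z-15 (d²=130.37)
P3 → Z-11 (d²=27.97)
P4 → Z-15 (d²=63.22)
P5 → Z-17 (d²=278.80)
P6 → Z-15 (d²=446.44)
P7 → Z-5 (d²=10.25)
P8 → Z-15 (d²=34.13)

Z-5, Z-15, Z-11, Z-15, Z-17, Z-15, Z-5, Z-15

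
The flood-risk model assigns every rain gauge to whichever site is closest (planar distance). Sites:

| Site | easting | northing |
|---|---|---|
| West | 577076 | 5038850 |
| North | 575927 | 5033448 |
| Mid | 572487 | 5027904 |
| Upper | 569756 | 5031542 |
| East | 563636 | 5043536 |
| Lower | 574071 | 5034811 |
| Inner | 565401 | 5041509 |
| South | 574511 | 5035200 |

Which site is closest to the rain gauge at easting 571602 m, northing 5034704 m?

Lower

Squared distances to each site:
West: 47153992.000; North: 20283161.000; Mid: 47023225.000; Upper: 13405960.000; East: 141461380.000; Lower: 6107410.000; Inner: 84760426.000; South: 8708297.000.
Minimum at Lower.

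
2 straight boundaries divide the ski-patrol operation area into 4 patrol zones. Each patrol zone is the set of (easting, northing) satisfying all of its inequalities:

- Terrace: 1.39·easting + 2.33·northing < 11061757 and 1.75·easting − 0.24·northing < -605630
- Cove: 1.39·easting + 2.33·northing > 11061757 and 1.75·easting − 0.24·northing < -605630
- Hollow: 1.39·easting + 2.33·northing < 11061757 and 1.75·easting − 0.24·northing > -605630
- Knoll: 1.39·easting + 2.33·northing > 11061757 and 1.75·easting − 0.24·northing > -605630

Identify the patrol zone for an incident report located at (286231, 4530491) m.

1.39·286231 + 2.33·4530491 = 10953905.120, which is < 11061757
1.75·286231 − 0.24·4530491 = -586413.590, which is > -605630
This sign pattern matches Hollow.

Hollow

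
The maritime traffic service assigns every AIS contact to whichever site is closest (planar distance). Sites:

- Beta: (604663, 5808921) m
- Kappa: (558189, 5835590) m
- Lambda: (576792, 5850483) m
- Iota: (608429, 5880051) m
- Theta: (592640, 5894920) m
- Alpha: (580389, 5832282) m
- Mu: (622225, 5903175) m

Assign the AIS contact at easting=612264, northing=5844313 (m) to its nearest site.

Alpha

Squared distances to each site:
Beta: 1310368865.000; Kappa: 3000196354.000; Lambda: 1296331684.000; Iota: 1291911869.000; Theta: 2946169825.000; Alpha: 1160760586.000; Mu: 3563956565.000.
Minimum at Alpha.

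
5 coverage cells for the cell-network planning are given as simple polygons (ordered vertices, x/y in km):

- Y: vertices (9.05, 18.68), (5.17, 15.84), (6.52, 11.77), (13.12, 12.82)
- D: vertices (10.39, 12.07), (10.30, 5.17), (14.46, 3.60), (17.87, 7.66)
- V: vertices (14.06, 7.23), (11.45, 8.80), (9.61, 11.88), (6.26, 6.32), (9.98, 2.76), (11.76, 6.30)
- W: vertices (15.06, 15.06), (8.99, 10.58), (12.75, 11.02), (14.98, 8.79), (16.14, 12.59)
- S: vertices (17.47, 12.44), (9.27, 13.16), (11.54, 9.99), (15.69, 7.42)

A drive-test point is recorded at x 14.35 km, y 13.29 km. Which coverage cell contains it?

W

Cast a ray rightward from (14.35, 13.29). For each polygon, the edges (by vertex number in listed order) whose endpoints lie on opposite sides of y = 13.29, where each meets that height, and whether that is right or left of the point:
Y: 2–3 at x≈6.016 (left), 4–1 at x≈12.794 (left) → 0 crossings.
D: no edge straddles that height → 0 crossings.
V: no edge straddles that height → 0 crossings.
W: 1–2 at x≈12.662 (left), 5–1 at x≈15.834 (right) → 1 crossing.
S: no edge straddles that height → 0 crossings.
Only W has an odd count, so the point is inside W.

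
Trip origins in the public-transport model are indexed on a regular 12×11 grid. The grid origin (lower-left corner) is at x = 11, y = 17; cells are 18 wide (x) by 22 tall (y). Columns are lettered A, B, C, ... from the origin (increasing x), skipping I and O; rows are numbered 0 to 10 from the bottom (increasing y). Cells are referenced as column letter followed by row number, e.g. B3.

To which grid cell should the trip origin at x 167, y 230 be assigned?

J9

Column index: ⌊(167 − 11) / 18⌋ = ⌊8.667⌋ = 8 → column J
Row offset from origin: ⌊(230 − 17) / 22⌋ = ⌊9.682⌋ = 9 → row 9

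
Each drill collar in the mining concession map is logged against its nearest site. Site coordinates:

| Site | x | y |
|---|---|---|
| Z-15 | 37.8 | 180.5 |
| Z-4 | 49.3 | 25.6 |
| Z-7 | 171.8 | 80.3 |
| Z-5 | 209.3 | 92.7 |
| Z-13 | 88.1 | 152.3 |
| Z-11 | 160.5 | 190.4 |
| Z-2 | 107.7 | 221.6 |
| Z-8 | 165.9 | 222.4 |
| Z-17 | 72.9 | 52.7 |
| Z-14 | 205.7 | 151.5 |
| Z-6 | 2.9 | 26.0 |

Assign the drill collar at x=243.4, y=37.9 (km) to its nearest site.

Z-5

Squared distances to each site:
Z-15: 62606.120; Z-4: 37826.100; Z-7: 6924.320; Z-5: 4165.850; Z-13: 37205.450; Z-11: 30128.660; Z-2: 52160.180; Z-8: 40046.500; Z-17: 29289.290; Z-14: 14326.250; Z-6: 57981.860.
Minimum at Z-5.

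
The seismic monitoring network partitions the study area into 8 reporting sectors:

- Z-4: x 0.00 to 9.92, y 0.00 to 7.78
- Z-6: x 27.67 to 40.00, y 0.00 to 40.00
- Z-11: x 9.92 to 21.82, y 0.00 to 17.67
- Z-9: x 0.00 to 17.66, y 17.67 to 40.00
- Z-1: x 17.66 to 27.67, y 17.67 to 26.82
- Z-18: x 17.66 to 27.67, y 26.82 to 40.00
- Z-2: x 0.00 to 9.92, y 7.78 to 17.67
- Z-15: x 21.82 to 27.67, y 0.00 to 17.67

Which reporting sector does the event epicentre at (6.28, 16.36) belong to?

The point has x = 6.28 and y = 16.36.
Only Z-2 satisfies 0.00 ≤ x ≤ 9.92 and 7.78 ≤ y ≤ 17.67.

Z-2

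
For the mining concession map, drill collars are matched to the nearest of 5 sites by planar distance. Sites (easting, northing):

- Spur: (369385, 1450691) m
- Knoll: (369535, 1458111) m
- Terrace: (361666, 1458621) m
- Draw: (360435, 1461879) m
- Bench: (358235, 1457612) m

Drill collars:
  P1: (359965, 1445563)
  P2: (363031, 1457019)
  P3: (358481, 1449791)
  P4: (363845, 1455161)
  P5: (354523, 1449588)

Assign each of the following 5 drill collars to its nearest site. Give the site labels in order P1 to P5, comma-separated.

Spur, Terrace, Bench, Terrace, Bench

P1 → Spur (d²=115032784.00)
P2 → Terrace (d²=4429629.00)
P3 → Bench (d²=61228557.00)
P4 → Terrace (d²=16719641.00)
P5 → Bench (d²=78163520.00)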